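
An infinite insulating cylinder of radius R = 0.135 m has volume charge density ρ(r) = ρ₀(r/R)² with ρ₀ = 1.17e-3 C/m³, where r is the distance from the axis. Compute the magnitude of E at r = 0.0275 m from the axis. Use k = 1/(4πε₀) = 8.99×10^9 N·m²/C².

E ≈ 3.77×10^4 N/C

By cylindrical symmetry E is radial; use a coaxial Gaussian cylinder of radius 0.0275 m and length L (r < R).
λ_enc = ∫₀^r ρ(r')·2πr' dr' = (2πρ₀/R²)·r^4/4 = 5.767×10^-8 C/m.
Applying ∮E·dA = Q_enc/ε₀ with the end caps contributing no flux:
E = 2k|λ_enc|/r = 2(8.99×10^9)(5.767×10^-8)/(0.0275) = 3.77e4 N/C.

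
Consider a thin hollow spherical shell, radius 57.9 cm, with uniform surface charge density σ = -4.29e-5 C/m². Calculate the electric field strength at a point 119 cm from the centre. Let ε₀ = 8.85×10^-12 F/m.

E ≈ 1.15e6 V/m

Use a concentric Gaussian sphere at r = 119 cm (r > 57.9 cm).
The entire shell is enclosed: Q_enc = σ·4πR² = (-4.29e-5)·4π·(0.579)² = -1.807e-4 C.
Applying ∮E·dA = Q_enc/ε₀ with Φ = E(4πr²):
E = |Q_enc|/(4πε₀r²) = (1.807×10^-4)/(4π·8.85×10^-12·(1.19)²) = 1.15×10^6 N/C.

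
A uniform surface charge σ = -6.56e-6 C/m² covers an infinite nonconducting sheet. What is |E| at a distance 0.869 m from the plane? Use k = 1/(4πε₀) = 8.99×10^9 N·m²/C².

|E| ≈ 3.71e5 N/C

The symmetry is planar: E is normal to the sheet and the same magnitude on both sides. Take a pillbox straddling the sheet with end-cap area A.
Only the two end caps contribute flux: Φ = 2EA. With Q_enc = σA, Gauss's law gives E = |σ|/(2ε₀).
E = 2πk|σ| = 2π(8.99×10^9)(6.56×10^-6) = 3.71×10^5 N/C.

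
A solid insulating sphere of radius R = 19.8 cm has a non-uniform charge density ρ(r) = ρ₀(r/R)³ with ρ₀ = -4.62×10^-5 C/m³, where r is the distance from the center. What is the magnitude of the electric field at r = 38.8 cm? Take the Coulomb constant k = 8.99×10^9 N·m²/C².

Take a concentric spherical Gaussian surface of radius r = 38.8 cm (r > R, all charge enclosed).
Q_enc = 4π ∫₀^R ρ₀(r'/R)^3 r'² dr' = 4πρ₀R³/6 = -7.511×10^-7 C.
Gauss's law: E·4πr² = Q_enc/ε₀.
E = k|Q_enc|/r² = (8.99×10^9)(7.511e-7)/(0.388)² = 4.49e4 N/C.

4.49e4 N/C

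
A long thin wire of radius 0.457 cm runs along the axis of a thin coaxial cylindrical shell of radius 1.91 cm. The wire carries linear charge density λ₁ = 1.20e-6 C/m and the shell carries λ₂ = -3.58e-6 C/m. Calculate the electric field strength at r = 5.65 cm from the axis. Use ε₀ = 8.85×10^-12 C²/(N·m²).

Take a coaxial cylindrical Gaussian surface of radius r = 5.65 cm and length L (r > 1.91 cm, enclosing both).
λ_enc = λ₁ + λ₂ = (1.20×10^-6) + (-3.58×10^-6) = -2.38×10^-6 C/m.
Gauss's law: E·2πrL = λ_enc L/ε₀.
E = |λ_enc|/(2πε₀r) = (2.38×10^-6)/(2π·8.85×10^-12·0.0565) = 7.58e5 N/C.

E ≈ 7.58×10^5 N/C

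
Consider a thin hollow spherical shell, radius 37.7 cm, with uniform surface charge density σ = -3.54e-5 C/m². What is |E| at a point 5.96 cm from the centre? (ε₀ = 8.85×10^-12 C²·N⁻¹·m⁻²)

E = 0

By spherical symmetry E is radial; choose a Gaussian sphere of radius r = 5.96 cm (inside the shell, r < 37.7 cm).
All the charge is outside the Gaussian surface: Q_enc = 0, hence E = 0 everywhere inside the shell.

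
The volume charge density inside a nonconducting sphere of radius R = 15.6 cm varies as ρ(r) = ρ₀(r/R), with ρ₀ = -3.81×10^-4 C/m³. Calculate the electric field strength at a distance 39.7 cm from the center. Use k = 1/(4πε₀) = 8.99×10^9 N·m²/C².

|E| = 2.59e5 N/C

Symmetry ⇒ E = E(r) r̂. Gaussian sphere of radius r = 39.7 cm (r > R, all charge enclosed).
Q_enc = 4π ∫₀^R ρ₀(r'/R)^1 r'² dr' = 4πρ₀R³/4 = -4.544×10^-6 C.
Applying ∮E·dA = Q_enc/ε₀ with Φ = E(4πr²):
E = k|Q_enc|/r² = (8.99×10^9)(4.544e-6)/(0.397)² = 2.59e5 N/C.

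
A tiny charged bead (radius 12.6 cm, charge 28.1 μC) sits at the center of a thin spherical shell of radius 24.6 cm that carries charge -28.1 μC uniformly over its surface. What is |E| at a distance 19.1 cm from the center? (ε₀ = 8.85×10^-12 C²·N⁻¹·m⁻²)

|E| = 6.93×10^6 N/C

Symmetry ⇒ E = E(r) r̂. Gaussian sphere of radius r = 19.1 cm (between the bodies, 12.6 cm < r < 24.6 cm).
The shell at 24.6 cm lies outside the Gaussian surface, so Q_enc = 28.1 μC = 2.81×10^-5 C.
Since E is radial and uniform over the Gaussian sphere, Φ = E·4πr² = Q_enc/ε₀.
E = |Q_enc|/(4πε₀r²) = (2.81e-5)/(4π·8.85×10^-12·(0.191)²) = 6.93e6 N/C.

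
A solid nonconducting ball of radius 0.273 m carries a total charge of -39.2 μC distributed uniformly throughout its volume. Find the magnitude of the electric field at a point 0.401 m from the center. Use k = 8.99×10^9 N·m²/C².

By spherical symmetry E is radial; choose a Gaussian sphere of radius r = 0.401 m (r > R, so the entire charge is enclosed).
Q_enc = -39.2 μC = -3.92×10^-5 C.
Gauss's law: E·4πr² = Q_enc/ε₀.
E = k|Q_enc|/r² = (8.99×10^9)(3.92×10^-5)/(0.401)² = 2.19×10^6 N/C.

|E| = 2.19e6 N/C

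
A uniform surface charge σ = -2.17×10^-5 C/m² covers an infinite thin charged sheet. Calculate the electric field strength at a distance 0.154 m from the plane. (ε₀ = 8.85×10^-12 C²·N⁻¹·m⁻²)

By planar symmetry E is perpendicular to the sheet and uniform; use a Gaussian pillbox with flat faces of area A on each side of the sheet.
Only the two end caps contribute flux: Φ = 2EA. With Q_enc = σA, Gauss's law gives E = |σ|/(2ε₀).
E = |σ|/(2ε₀) = (2.17×10^-5)/(2·8.85×10^-12) = 1.23×10^6 N/C.

1.23×10^6 N/C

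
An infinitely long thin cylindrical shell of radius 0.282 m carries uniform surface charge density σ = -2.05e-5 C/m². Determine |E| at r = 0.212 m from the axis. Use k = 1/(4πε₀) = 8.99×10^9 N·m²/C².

|E| = 0 V/m

By cylindrical symmetry E is radial; use a coaxial Gaussian cylinder of radius 0.212 m and length L (r < 0.282 m, inside the shell).
All the surface charge lies outside this cylinder: Q_enc = 0, hence E = 0.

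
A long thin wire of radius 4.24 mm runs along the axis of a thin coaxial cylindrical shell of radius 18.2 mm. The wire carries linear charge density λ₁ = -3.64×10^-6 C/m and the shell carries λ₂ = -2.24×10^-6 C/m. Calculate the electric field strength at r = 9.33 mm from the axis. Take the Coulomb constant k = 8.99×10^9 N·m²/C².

E = 7.01×10^6 N/C

Choose a coaxial cylinder of radius r = 9.33 mm (arbitrary length L) as the Gaussian surface (between the conductors, 4.24 mm < r < 18.2 mm).
Only the inner wire is enclosed; the outer shell contributes nothing inside itself. λ_enc = λ₁ = -3.64×10^-6 C/m.
By Gauss's law (flux through the curved wall only), E·2πrL = λ_enc L/ε₀.
E = 2k|λ_enc|/r = 2(8.99×10^9)(3.64×10^-6)/(0.00933) = 7.01×10^6 N/C.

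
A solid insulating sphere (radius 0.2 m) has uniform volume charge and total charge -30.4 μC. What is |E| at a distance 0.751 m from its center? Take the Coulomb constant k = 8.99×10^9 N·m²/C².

Take a concentric spherical Gaussian surface of radius r = 0.751 m (r > R, so the entire charge is enclosed).
Q_enc = -30.4 μC = -3.04×10^-5 C.
Since E is radial and uniform over the Gaussian sphere, Φ = E·4πr² = Q_enc/ε₀.
E = k|Q_enc|/r² = (8.99×10^9)(3.04×10^-5)/(0.751)² = 4.85e5 N/C.

|E| ≈ 4.85×10^5 V/m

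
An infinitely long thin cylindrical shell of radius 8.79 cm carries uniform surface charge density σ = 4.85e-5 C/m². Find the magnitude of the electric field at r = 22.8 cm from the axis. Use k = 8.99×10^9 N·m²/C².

E ≈ 2.11×10^6 N/C

Take a coaxial cylindrical Gaussian surface of radius r = 22.8 cm and length L (r > 8.79 cm).
The whole shell is enclosed: λ_enc = σ·2πR = (4.85e-5)·2π·(0.0879) = 2.679×10^-5 C/m.
Gauss's law: E·2πrL = λ_enc L/ε₀.
E = 2k|λ_enc|/r = 2(8.99×10^9)(2.679×10^-5)/(0.228) = 2.11×10^6 N/C.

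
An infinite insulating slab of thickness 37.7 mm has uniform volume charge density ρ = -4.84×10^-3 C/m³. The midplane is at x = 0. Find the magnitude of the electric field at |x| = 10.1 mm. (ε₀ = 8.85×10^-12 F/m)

E ≈ 5.52×10^6 N/C

By symmetry E is perpendicular to the slab. A Gaussian pillbox from −10.1 mm to +10.1 mm (face area A) lies entirely within the slab.
Q_enc = ρ·(2x)·A and flux = 2EA, so 2EA = 2ρxA/ε₀ ⇒ E = |ρ|x/ε₀.
E = (4.84×10^-3)(0.0101)/(8.85×10^-12) = 5.52e6 N/C.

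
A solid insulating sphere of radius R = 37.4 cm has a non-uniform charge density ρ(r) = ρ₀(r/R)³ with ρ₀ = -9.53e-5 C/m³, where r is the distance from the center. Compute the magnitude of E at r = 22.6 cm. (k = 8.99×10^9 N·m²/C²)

Take a concentric spherical Gaussian surface of radius r = 22.6 cm (r < R).
Integrate the density: Q_enc = 4π ∫₀^r ρ₀(r'/R)^3 r'² dr' = 4πρ₀ r^6/(6·R³) = -5.084e-7 C.
Gauss's law: E·4πr² = Q_enc/ε₀.
E = k|Q_enc|/r² = (8.99×10^9)(5.084e-7)/(0.226)² = 8.95×10^4 N/C.

E ≈ 8.95×10^4 V/m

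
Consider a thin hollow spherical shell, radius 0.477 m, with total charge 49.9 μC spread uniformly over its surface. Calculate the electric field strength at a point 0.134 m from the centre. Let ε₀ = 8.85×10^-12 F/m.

E = 0 (no enclosed charge)

Use a concentric Gaussian sphere at r = 0.134 m (inside the shell, r < 0.477 m).
All the charge is outside the Gaussian surface: Q_enc = 0, hence E = 0 everywhere inside the shell.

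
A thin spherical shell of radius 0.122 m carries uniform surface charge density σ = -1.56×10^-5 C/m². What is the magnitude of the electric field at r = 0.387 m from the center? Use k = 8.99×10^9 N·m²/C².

By spherical symmetry E is radial; choose a Gaussian sphere of radius r = 0.387 m (r > 0.122 m).
The entire shell is enclosed: Q_enc = σ·4πR² = (-1.56×10^-5)·4π·(0.122)² = -2.918×10^-6 C.
Since E is radial and uniform over the Gaussian sphere, Φ = E·4πr² = Q_enc/ε₀.
E = k|Q_enc|/r² = (8.99×10^9)(2.918e-6)/(0.387)² = 1.75e5 N/C.

1.75×10^5 N/C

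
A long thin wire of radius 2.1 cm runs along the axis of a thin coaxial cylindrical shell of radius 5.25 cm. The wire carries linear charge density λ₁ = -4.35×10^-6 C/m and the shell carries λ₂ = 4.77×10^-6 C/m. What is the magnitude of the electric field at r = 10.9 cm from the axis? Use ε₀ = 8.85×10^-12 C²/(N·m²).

|E| = 6.93×10^4 N/C

Choose a coaxial cylinder of radius r = 10.9 cm (arbitrary length L) as the Gaussian surface (r > 5.25 cm, enclosing both).
λ_enc = λ₁ + λ₂ = (-4.35×10^-6) + (4.77e-6) = 4.20e-7 C/m.
Applying ∮E·dA = Q_enc/ε₀ with the end caps contributing no flux:
E = |λ_enc|/(2πε₀r) = (4.20×10^-7)/(2π·8.85×10^-12·0.109) = 6.93×10^4 N/C.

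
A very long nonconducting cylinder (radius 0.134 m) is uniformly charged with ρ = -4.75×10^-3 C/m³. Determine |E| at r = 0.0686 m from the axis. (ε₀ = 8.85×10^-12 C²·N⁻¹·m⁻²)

Take a coaxial cylindrical Gaussian surface of radius r = 0.0686 m and length L (r < R).
Charge inside radius r per length L is ρ·πr²·L, so λ_enc = ρπr² = -7.022×10^-5 C/m.
Gauss's law: E·2πrL = λ_enc L/ε₀.
E = |λ_enc|/(2πε₀r) = (7.022e-5)/(2π·8.85×10^-12·0.0686) = 1.84×10^7 N/C.

|E| = 1.84×10^7 V/m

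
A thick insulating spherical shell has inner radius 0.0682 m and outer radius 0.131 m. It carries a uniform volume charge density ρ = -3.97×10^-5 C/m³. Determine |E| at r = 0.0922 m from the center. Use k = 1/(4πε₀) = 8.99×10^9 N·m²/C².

E = 8.21e4 N/C

By spherical symmetry E is radial; choose a Gaussian sphere of radius r = 0.0922 m (within the shell material, 0.0682 m < r < 0.131 m).
Enclosed charge is the volume from a to r: Q_enc = (4π/3)ρ(r³ − a³) = -7.759×10^-8 C.
Gauss's law: E·4πr² = Q_enc/ε₀.
E = k|Q_enc|/r² = (8.99×10^9)(7.759×10^-8)/(0.0922)² = 8.21e4 N/C.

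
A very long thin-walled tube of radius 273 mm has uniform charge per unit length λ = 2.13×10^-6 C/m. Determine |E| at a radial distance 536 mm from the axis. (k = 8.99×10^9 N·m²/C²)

Coaxial Gaussian cylinder, radius r = 536 mm, length L (r > 273 mm).
The full line charge is enclosed: λ_enc = 2.13e-6 C/m.
Applying ∮E·dA = Q_enc/ε₀ with the end caps contributing no flux:
E = 2k|λ_enc|/r = 2(8.99×10^9)(2.13e-6)/(0.536) = 7.15×10^4 N/C.

E = 7.15e4 V/m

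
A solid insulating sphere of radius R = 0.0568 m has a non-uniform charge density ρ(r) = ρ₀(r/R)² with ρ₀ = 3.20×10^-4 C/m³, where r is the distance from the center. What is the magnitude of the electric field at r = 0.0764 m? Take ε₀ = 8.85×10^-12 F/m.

Take a concentric spherical Gaussian surface of radius r = 0.0764 m (r > R, all charge enclosed).
Q_enc = 4π ∫₀^R ρ₀(r'/R)^2 r'² dr' = 4πρ₀R³/5 = 1.474×10^-7 C.
Applying ∮E·dA = Q_enc/ε₀ with Φ = E(4πr²):
E = |Q_enc|/(4πε₀r²) = (1.474e-7)/(4π·8.85×10^-12·(0.0764)²) = 2.27×10^5 N/C.

E ≈ 2.27×10^5 N/C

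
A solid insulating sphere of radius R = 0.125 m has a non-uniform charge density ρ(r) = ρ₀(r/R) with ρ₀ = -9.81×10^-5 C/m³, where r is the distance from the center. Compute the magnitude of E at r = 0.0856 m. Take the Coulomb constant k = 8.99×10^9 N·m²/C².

|E| = 1.62×10^5 N/C

Take a concentric spherical Gaussian surface of radius r = 0.0856 m (r < R).
Integrate the density: Q_enc = 4π ∫₀^r ρ₀(r'/R)^1 r'² dr' = 4πρ₀ r^4/(4·R) = -1.324×10^-7 C.
Applying ∮E·dA = Q_enc/ε₀ with Φ = E(4πr²):
E = k|Q_enc|/r² = (8.99×10^9)(1.324×10^-7)/(0.0856)² = 1.62×10^5 N/C.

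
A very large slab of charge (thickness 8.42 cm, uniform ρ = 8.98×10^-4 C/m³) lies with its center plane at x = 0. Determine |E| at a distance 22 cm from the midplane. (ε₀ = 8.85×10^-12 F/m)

The point |x| = 22 cm lies outside the slab (half-thickness 0.0421 m). A symmetric pillbox spanning the full slab encloses Q_enc = ρ·d·A.
Flux = 2EA ⇒ E = |ρ|d/(2ε₀), independent of distance outside.
E = (8.98×10^-4)(0.0842)/(2·8.85×10^-12) = 4.27e6 N/C.

4.27×10^6 V/m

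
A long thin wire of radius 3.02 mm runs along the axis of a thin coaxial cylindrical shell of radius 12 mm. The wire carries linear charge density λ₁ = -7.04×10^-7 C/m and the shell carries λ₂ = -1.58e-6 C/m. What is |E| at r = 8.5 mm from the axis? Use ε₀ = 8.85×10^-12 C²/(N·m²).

Take a coaxial cylindrical Gaussian surface of radius r = 8.5 mm and length L (between the conductors, 3.02 mm < r < 12 mm).
Only the inner wire is enclosed; the outer shell contributes nothing inside itself. λ_enc = λ₁ = -7.04e-7 C/m.
By Gauss's law (flux through the curved wall only), E·2πrL = λ_enc L/ε₀.
E = |λ_enc|/(2πε₀r) = (7.04×10^-7)/(2π·8.85×10^-12·0.0085) = 1.49e6 N/C.

1.49e6 N/C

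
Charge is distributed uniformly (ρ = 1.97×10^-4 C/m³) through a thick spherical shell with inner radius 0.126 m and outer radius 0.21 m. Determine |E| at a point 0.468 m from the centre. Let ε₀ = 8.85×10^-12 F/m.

E = 2.46e5 N/C

Symmetry ⇒ E = E(r) r̂. Gaussian sphere of radius r = 0.468 m (r > 0.21 m, enclosing the whole shell).
Q_enc = ρ·(4π/3)(b³ − a³) = (1.97×10^-4)·(4π/3)·((0.21)³ − (0.126)³) = 5.991×10^-6 C.
Applying ∮E·dA = Q_enc/ε₀ with Φ = E(4πr²):
E = |Q_enc|/(4πε₀r²) = (5.991×10^-6)/(4π·8.85×10^-12·(0.468)²) = 2.46×10^5 N/C.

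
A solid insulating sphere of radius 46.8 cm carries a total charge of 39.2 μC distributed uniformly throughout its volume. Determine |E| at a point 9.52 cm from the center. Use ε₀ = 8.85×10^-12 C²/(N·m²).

|E| ≈ 3.27×10^5 N/C

Use a concentric Gaussian sphere at r = 9.52 cm (r < R).
Only the charge within r is enclosed: Q_enc = Q·(r/R)³ = (39.2 μC)·(9.52 cm/46.8 cm)³ = 3.30×10^-7 C.
By Gauss's law, ∮E·dA = E·4πr² = Q_enc/ε₀.
E = |Q_enc|/(4πε₀r²) = (3.30×10^-7)/(4π·8.85×10^-12·(0.0952)²) = 3.27×10^5 N/C.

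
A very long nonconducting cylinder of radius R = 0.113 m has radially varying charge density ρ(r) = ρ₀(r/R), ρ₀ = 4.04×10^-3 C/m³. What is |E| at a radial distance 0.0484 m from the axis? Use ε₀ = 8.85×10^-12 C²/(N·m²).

Coaxial Gaussian cylinder, radius r = 0.0484 m, length L (r < R).
Integrating ρ over the cross-section to radius r: λ_enc = (2πρ₀/R) ∫₀^r r'^2 dr' = 2πρ₀ r^3/(3·R) = 8.49e-6 C/m.
Applying ∮E·dA = Q_enc/ε₀ with the end caps contributing no flux:
E = |λ_enc|/(2πε₀r) = (8.49×10^-6)/(2π·8.85×10^-12·0.0484) = 3.15×10^6 N/C.

3.15×10^6 V/m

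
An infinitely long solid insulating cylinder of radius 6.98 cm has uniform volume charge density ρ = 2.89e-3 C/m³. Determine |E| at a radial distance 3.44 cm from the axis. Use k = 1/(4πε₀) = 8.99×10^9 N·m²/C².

Take a coaxial cylindrical Gaussian surface of radius r = 3.44 cm and length L (r < R).
Charge inside radius r per length L is ρ·πr²·L, so λ_enc = ρπr² = 1.074e-5 C/m.
Since E is radial and uniform over the curved surface, Φ = E·2πrL = Q_enc/ε₀ = λ_enc L/ε₀.
E = 2k|λ_enc|/r = 2(8.99×10^9)(1.074e-5)/(0.0344) = 5.62×10^6 N/C.

E = 5.62×10^6 N/C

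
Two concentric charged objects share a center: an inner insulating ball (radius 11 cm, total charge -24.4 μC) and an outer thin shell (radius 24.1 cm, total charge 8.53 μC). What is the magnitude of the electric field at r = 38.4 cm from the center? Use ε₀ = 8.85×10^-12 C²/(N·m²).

By spherical symmetry E is radial; choose a Gaussian sphere of radius r = 38.4 cm (r > 24.1 cm, enclosing both).
Q_enc = (-24.4 μC) + (8.53 μC) = -1.587×10^-5 C.
Gauss's law: E·4πr² = Q_enc/ε₀.
E = |Q_enc|/(4πε₀r²) = (1.587×10^-5)/(4π·8.85×10^-12·(0.384)²) = 9.68×10^5 N/C.

E = 9.68×10^5 V/m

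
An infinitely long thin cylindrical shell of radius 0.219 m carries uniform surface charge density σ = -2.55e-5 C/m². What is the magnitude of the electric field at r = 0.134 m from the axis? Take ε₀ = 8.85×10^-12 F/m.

E = 0

Coaxial Gaussian cylinder, radius r = 0.134 m, length L (r < 0.219 m, inside the shell).
All the surface charge lies outside this cylinder: Q_enc = 0, hence E = 0.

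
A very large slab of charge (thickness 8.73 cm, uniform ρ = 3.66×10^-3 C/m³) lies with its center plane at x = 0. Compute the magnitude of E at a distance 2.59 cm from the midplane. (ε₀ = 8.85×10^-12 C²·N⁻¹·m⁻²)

By symmetry E is perpendicular to the slab. A Gaussian pillbox from −2.59 cm to +2.59 cm (face area A) lies entirely within the slab.
Q_enc = ρ·(2x)·A and flux = 2EA, so 2EA = 2ρxA/ε₀ ⇒ E = |ρ|x/ε₀.
E = (3.66×10^-3)(0.0259)/(8.85×10^-12) = 1.07e7 N/C.

E ≈ 1.07×10^7 V/m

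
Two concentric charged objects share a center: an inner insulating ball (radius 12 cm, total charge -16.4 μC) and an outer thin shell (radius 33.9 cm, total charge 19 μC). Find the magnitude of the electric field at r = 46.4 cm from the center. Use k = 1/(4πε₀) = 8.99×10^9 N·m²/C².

Take a concentric spherical Gaussian surface of radius r = 46.4 cm (r > 33.9 cm, enclosing both).
Q_enc = (-16.4 μC) + (19 μC) = 2.60e-6 C.
Gauss's law: E·4πr² = Q_enc/ε₀.
E = k|Q_enc|/r² = (8.99×10^9)(2.60×10^-6)/(0.464)² = 1.09×10^5 N/C.

E ≈ 1.09×10^5 V/m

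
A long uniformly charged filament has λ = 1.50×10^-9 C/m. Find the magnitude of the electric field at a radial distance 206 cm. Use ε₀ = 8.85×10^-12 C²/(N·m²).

Take a coaxial cylindrical Gaussian surface of radius r = 206 cm and length L.
Q_enc = λL, so λ_enc = 1.50×10^-9 C/m.
Applying ∮E·dA = Q_enc/ε₀ with the end caps contributing no flux:
E = |λ_enc|/(2πε₀r) = (1.50×10^-9)/(2π·8.85×10^-12·2.06) = 13.1 N/C.

E = 13.1 N/C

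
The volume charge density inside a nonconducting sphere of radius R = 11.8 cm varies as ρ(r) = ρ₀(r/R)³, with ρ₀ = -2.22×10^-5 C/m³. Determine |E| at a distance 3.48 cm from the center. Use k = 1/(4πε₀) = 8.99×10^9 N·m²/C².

|E| = 373 N/C

Take a concentric spherical Gaussian surface of radius r = 3.48 cm (r < R).
Q_enc = ∫₀^r ρ(r')·4πr'² dr' = (4πρ₀/R³) ∫₀^r r'^5 dr' = 4πρ₀ r^6/(6·R³) = -5.026×10^-11 C.
By Gauss's law, ∮E·dA = E·4πr² = Q_enc/ε₀.
E = k|Q_enc|/r² = (8.99×10^9)(5.026×10^-11)/(0.0348)² = 373 N/C.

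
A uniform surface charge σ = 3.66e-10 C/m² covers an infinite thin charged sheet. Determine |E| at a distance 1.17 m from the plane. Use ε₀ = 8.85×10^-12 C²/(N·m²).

The symmetry is planar: E is normal to the sheet and the same magnitude on both sides. Take a pillbox straddling the sheet with end-cap area A.
Flux Φ = 2EA and Q_enc = σA, so 2EA = σA/ε₀ ⇒ E = |σ|/(2ε₀), independent of distance.
E = |σ|/(2ε₀) = (3.66e-10)/(2·8.85×10^-12) = 20.7 N/C.

E ≈ 20.7 V/m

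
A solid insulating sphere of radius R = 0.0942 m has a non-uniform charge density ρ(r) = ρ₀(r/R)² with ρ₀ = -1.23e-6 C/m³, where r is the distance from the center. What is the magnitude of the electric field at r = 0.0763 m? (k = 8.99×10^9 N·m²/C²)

|E| = 1.39×10^3 V/m

Symmetry ⇒ E = E(r) r̂. Gaussian sphere of radius r = 0.0763 m (r < R).
Integrate the density: Q_enc = 4π ∫₀^r ρ₀(r'/R)^2 r'² dr' = 4πρ₀ r^5/(5·R²) = -9.009e-10 C.
Since E is radial and uniform over the Gaussian sphere, Φ = E·4πr² = Q_enc/ε₀.
E = k|Q_enc|/r² = (8.99×10^9)(9.009×10^-10)/(0.0763)² = 1.39×10^3 N/C.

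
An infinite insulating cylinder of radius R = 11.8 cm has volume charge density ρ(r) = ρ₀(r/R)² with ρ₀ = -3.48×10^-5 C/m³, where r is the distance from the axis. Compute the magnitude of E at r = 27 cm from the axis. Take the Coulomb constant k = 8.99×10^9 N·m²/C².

E = 5.07×10^4 V/m

Take a coaxial cylindrical Gaussian surface of radius r = 27 cm and length L (r > R, full charge per length enclosed).
λ_enc = 2π ∫₀^R ρ₀(r'/R)^2 r' dr' = 2πρ₀R²/4 = -7.611×10^-7 C/m.
Gauss's law: E·2πrL = λ_enc L/ε₀.
E = 2k|λ_enc|/r = 2(8.99×10^9)(7.611e-7)/(0.27) = 5.07×10^4 N/C.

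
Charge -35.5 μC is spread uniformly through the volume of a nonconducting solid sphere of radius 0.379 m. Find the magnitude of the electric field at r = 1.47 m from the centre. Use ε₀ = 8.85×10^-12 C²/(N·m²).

By spherical symmetry E is radial; choose a Gaussian sphere of radius r = 1.47 m (r > R, so the entire charge is enclosed).
Q_enc = -35.5 μC = -3.55e-5 C.
By Gauss's law, ∮E·dA = E·4πr² = Q_enc/ε₀.
E = |Q_enc|/(4πε₀r²) = (3.55×10^-5)/(4π·8.85×10^-12·(1.47)²) = 1.48×10^5 N/C.

|E| ≈ 1.48×10^5 V/m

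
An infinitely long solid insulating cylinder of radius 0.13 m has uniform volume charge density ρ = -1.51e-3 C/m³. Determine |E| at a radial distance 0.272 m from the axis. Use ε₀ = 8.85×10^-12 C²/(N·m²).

Take a coaxial cylindrical Gaussian surface of radius r = 0.272 m and length L (r > 0.13 m, full cross-section enclosed).
λ_enc = ρ·πR² = (-1.51e-3)π(0.13)² = -8.017e-5 C/m.
By Gauss's law (flux through the curved wall only), E·2πrL = λ_enc L/ε₀.
E = |λ_enc|/(2πε₀r) = (8.017×10^-5)/(2π·8.85×10^-12·0.272) = 5.30×10^6 N/C.

5.30e6 N/C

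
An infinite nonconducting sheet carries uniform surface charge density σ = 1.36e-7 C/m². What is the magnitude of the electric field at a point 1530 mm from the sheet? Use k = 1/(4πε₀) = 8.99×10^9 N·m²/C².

E = 7.68e3 N/C

The symmetry is planar: E is normal to the sheet and the same magnitude on both sides. Take a pillbox straddling the sheet with end-cap area A.
Flux Φ = 2EA and Q_enc = σA, so 2EA = σA/ε₀ ⇒ E = |σ|/(2ε₀), independent of distance.
E = 2πk|σ| = 2π(8.99×10^9)(1.36e-7) = 7.68×10^3 N/C.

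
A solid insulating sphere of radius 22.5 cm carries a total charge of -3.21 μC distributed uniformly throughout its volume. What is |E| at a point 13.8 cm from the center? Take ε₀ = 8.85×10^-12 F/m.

Use a concentric Gaussian sphere at r = 13.8 cm (r < R).
For a uniform sphere the enclosed fraction is (r/R)³, so Q_enc = (-3.21 μC)(0.138/0.225)³ = -7.406×10^-7 C.
Gauss's law: E·4πr² = Q_enc/ε₀.
E = |Q_enc|/(4πε₀r²) = (7.406×10^-7)/(4π·8.85×10^-12·(0.138)²) = 3.50×10^5 N/C.

|E| = 3.50×10^5 N/C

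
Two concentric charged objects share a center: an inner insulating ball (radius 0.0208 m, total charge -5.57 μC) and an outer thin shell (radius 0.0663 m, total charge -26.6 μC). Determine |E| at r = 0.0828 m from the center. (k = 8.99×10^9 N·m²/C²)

4.22×10^7 N/C

Take a concentric spherical Gaussian surface of radius r = 0.0828 m (r > 0.0663 m, enclosing both).
Q_enc = (-5.57 μC) + (-26.6 μC) = -3.217×10^-5 C.
Gauss's law: E·4πr² = Q_enc/ε₀.
E = k|Q_enc|/r² = (8.99×10^9)(3.217×10^-5)/(0.0828)² = 4.22e7 N/C.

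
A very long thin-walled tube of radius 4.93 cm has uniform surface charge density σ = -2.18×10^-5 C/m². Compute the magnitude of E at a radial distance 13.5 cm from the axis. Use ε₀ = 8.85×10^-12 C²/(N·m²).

9.00×10^5 V/m

By cylindrical symmetry E is radial; use a coaxial Gaussian cylinder of radius 13.5 cm and length L (r > 4.93 cm).
The whole shell is enclosed: λ_enc = σ·2πR = (-2.18e-5)·2π·(0.0493) = -6.753×10^-6 C/m.
Since E is radial and uniform over the curved surface, Φ = E·2πrL = Q_enc/ε₀ = λ_enc L/ε₀.
E = |λ_enc|/(2πε₀r) = (6.753×10^-6)/(2π·8.85×10^-12·0.135) = 9.00×10^5 N/C.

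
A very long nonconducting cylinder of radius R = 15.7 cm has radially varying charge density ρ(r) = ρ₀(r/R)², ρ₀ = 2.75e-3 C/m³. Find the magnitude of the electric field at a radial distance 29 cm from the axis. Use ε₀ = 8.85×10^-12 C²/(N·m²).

|E| ≈ 6.60×10^6 N/C

Coaxial Gaussian cylinder, radius r = 29 cm, length L (r > R, full charge per length enclosed).
λ_enc = 2π ∫₀^R ρ₀(r'/R)^2 r' dr' = 2πρ₀R²/4 = 1.065×10^-4 C/m.
By Gauss's law (flux through the curved wall only), E·2πrL = λ_enc L/ε₀.
E = |λ_enc|/(2πε₀r) = (1.065×10^-4)/(2π·8.85×10^-12·0.29) = 6.60×10^6 N/C.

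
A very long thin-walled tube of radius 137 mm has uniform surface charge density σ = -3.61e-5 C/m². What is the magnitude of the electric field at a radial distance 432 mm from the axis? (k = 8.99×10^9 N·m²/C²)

Coaxial Gaussian cylinder, radius r = 432 mm, length L (r > 137 mm).
The whole shell is enclosed: λ_enc = σ·2πR = (-3.61e-5)·2π·(0.137) = -3.107e-5 C/m.
By Gauss's law (flux through the curved wall only), E·2πrL = λ_enc L/ε₀.
E = 2k|λ_enc|/r = 2(8.99×10^9)(3.107×10^-5)/(0.432) = 1.29×10^6 N/C.

1.29×10^6 N/C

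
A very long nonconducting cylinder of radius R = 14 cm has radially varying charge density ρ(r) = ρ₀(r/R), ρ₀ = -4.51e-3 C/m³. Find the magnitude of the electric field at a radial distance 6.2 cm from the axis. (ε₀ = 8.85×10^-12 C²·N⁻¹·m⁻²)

|E| ≈ 4.66e6 N/C

Coaxial Gaussian cylinder, radius r = 6.2 cm, length L (r < R).
λ_enc = ∫₀^r ρ(r')·2πr' dr' = (2πρ₀/R)·r^3/3 = -1.608e-5 C/m.
Applying ∮E·dA = Q_enc/ε₀ with the end caps contributing no flux:
E = |λ_enc|/(2πε₀r) = (1.608e-5)/(2π·8.85×10^-12·0.062) = 4.66×10^6 N/C.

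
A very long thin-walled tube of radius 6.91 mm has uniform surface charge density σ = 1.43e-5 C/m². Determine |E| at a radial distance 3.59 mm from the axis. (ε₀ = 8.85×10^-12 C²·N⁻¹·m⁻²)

|E| = 0 V/m

By cylindrical symmetry E is radial; use a coaxial Gaussian cylinder of radius 3.59 mm and length L (r < 6.91 mm, inside the shell).
All the surface charge lies outside this cylinder: Q_enc = 0, hence E = 0.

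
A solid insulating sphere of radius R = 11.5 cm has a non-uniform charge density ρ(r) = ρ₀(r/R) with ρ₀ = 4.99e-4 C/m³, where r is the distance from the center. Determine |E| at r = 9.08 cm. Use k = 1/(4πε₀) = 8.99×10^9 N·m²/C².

|E| = 1.01×10^6 V/m

Use a concentric Gaussian sphere at r = 9.08 cm (r < R).
Q_enc = ∫₀^r ρ(r')·4πr'² dr' = (4πρ₀/R) ∫₀^r r'^3 dr' = 4πρ₀ r^4/(4·R) = 9.266×10^-7 C.
Applying ∮E·dA = Q_enc/ε₀ with Φ = E(4πr²):
E = k|Q_enc|/r² = (8.99×10^9)(9.266×10^-7)/(0.0908)² = 1.01e6 N/C.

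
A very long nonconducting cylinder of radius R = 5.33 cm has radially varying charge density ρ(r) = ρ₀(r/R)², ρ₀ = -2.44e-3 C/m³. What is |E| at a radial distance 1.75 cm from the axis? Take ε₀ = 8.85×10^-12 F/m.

Take a coaxial cylindrical Gaussian surface of radius r = 1.75 cm and length L (r < R).
λ_enc = ∫₀^r ρ(r')·2πr' dr' = (2πρ₀/R²)·r^4/4 = -1.265×10^-7 C/m.
Gauss's law: E·2πrL = λ_enc L/ε₀.
E = |λ_enc|/(2πε₀r) = (1.265×10^-7)/(2π·8.85×10^-12·0.0175) = 1.30×10^5 N/C.

E ≈ 1.30e5 V/m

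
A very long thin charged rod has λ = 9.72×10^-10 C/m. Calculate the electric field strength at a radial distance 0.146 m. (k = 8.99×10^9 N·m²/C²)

|E| = 120 N/C

Take a coaxial cylindrical Gaussian surface of radius r = 0.146 m and length L.
Q_enc = λL, so λ_enc = 9.72×10^-10 C/m.
By Gauss's law (flux through the curved wall only), E·2πrL = λ_enc L/ε₀.
E = 2k|λ_enc|/r = 2(8.99×10^9)(9.72e-10)/(0.146) = 120 N/C.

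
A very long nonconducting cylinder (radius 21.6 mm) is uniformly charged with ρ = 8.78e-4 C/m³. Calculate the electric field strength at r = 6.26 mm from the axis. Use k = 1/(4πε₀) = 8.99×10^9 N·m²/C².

E = 3.10×10^5 N/C

Coaxial Gaussian cylinder, radius r = 6.26 mm, length L (r < R).
Charge inside radius r per length L is ρ·πr²·L, so λ_enc = ρπr² = 1.081×10^-7 C/m.
Since E is radial and uniform over the curved surface, Φ = E·2πrL = Q_enc/ε₀ = λ_enc L/ε₀.
E = 2k|λ_enc|/r = 2(8.99×10^9)(1.081e-7)/(0.00626) = 3.10×10^5 N/C.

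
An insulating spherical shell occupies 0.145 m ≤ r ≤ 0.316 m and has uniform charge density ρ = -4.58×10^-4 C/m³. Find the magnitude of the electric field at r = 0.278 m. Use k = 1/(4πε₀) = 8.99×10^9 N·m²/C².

Use a concentric Gaussian sphere at r = 0.278 m (within the shell material, 0.145 m < r < 0.316 m).
Enclosed charge is the volume from a to r: Q_enc = (4π/3)ρ(r³ − a³) = -3.537e-5 C.
Gauss's law: E·4πr² = Q_enc/ε₀.
E = k|Q_enc|/r² = (8.99×10^9)(3.537×10^-5)/(0.278)² = 4.11×10^6 N/C.

E = 4.11×10^6 V/m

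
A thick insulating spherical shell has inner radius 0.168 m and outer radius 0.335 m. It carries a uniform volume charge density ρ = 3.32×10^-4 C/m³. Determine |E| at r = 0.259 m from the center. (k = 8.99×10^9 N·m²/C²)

|E| ≈ 2.35×10^6 N/C

Take a concentric spherical Gaussian surface of radius r = 0.259 m (within the shell material, 0.168 m < r < 0.335 m).
Only the shell between 0.168 m and r is enclosed: Q_enc = ρ·(4π/3)(r³ − a³) = (3.32e-4)·(4π/3)·((0.259)³ − (0.168)³) = 1.757×10^-5 C.
Gauss's law: E·4πr² = Q_enc/ε₀.
E = k|Q_enc|/r² = (8.99×10^9)(1.757×10^-5)/(0.259)² = 2.35e6 N/C.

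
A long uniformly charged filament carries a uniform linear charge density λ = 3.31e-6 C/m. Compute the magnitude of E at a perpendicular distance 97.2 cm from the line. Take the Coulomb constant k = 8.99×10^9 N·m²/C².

|E| ≈ 6.12e4 N/C

Take a coaxial cylindrical Gaussian surface of radius r = 97.2 cm and length L.
Q_enc = λL, so λ_enc = 3.31e-6 C/m.
Applying ∮E·dA = Q_enc/ε₀ with the end caps contributing no flux:
E = 2k|λ_enc|/r = 2(8.99×10^9)(3.31e-6)/(0.972) = 6.12×10^4 N/C.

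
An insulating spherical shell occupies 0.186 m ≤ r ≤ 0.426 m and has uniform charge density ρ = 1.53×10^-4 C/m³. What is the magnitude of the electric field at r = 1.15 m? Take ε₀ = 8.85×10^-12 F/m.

Symmetry ⇒ E = E(r) r̂. Gaussian sphere of radius r = 1.15 m (r > 0.426 m, enclosing the whole shell).
Q_enc = ρ·(4π/3)(b³ − a³) = (1.53×10^-4)·(4π/3)·((0.426)³ − (0.186)³) = 4.542×10^-5 C.
Applying ∮E·dA = Q_enc/ε₀ with Φ = E(4πr²):
E = |Q_enc|/(4πε₀r²) = (4.542e-5)/(4π·8.85×10^-12·(1.15)²) = 3.09×10^5 N/C.

|E| = 3.09e5 V/m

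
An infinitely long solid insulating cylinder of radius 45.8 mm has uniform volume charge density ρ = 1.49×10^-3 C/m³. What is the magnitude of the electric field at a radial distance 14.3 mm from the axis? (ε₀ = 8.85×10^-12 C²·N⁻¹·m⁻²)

Coaxial Gaussian cylinder, radius r = 14.3 mm, length L (r < R).
Enclosed charge per unit length: λ_enc = ρ·πr² = (1.49×10^-3)π(0.0143)² = 9.572e-7 C/m.
By Gauss's law (flux through the curved wall only), E·2πrL = λ_enc L/ε₀.
E = |λ_enc|/(2πε₀r) = (9.572×10^-7)/(2π·8.85×10^-12·0.0143) = 1.20e6 N/C.

|E| ≈ 1.20×10^6 N/C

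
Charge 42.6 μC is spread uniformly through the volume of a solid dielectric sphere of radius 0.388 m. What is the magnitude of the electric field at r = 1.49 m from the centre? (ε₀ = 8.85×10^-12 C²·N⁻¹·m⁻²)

By spherical symmetry E is radial; choose a Gaussian sphere of radius r = 1.49 m (r > R, so the entire charge is enclosed).
Q_enc = 42.6 μC = 4.26e-5 C.
Since E is radial and uniform over the Gaussian sphere, Φ = E·4πr² = Q_enc/ε₀.
E = |Q_enc|/(4πε₀r²) = (4.26×10^-5)/(4π·8.85×10^-12·(1.49)²) = 1.73×10^5 N/C.

|E| = 1.73e5 N/C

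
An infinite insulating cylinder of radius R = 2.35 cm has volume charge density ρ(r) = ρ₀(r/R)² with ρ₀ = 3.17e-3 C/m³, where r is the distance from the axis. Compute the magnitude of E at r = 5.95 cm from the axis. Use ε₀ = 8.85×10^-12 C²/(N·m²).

E = 8.31e5 N/C

Take a coaxial cylindrical Gaussian surface of radius r = 5.95 cm and length L (r > R, full charge per length enclosed).
λ_enc = 2π ∫₀^R ρ₀(r'/R)^2 r' dr' = 2πρ₀R²/4 = 2.75×10^-6 C/m.
Gauss's law: E·2πrL = λ_enc L/ε₀.
E = |λ_enc|/(2πε₀r) = (2.75×10^-6)/(2π·8.85×10^-12·0.0595) = 8.31e5 N/C.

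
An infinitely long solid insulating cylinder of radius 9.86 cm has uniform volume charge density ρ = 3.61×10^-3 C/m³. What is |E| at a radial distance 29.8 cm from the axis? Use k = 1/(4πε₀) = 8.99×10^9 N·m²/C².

By cylindrical symmetry E is radial; use a coaxial Gaussian cylinder of radius 29.8 cm and length L (r > 9.86 cm, full cross-section enclosed).
λ_enc = ρ·πR² = (3.61e-3)π(0.0986)² = 1.103×10^-4 C/m.
Since E is radial and uniform over the curved surface, Φ = E·2πrL = Q_enc/ε₀ = λ_enc L/ε₀.
E = 2k|λ_enc|/r = 2(8.99×10^9)(1.103e-4)/(0.298) = 6.65×10^6 N/C.

E ≈ 6.65×10^6 N/C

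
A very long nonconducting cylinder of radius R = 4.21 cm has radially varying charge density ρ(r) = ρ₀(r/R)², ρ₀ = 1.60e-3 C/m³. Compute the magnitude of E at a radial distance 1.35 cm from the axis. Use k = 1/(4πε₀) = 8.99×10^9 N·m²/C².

E = 6.27×10^4 N/C

Choose a coaxial cylinder of radius r = 1.35 cm (arbitrary length L) as the Gaussian surface (r < R).
Integrating ρ over the cross-section to radius r: λ_enc = (2πρ₀/R²) ∫₀^r r'^3 dr' = 2πρ₀ r^4/(4·R²) = 4.71e-8 C/m.
By Gauss's law (flux through the curved wall only), E·2πrL = λ_enc L/ε₀.
E = 2k|λ_enc|/r = 2(8.99×10^9)(4.71×10^-8)/(0.0135) = 6.27×10^4 N/C.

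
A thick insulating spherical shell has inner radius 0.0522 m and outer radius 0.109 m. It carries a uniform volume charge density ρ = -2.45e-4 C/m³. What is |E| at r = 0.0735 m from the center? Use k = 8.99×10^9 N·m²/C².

Take a concentric spherical Gaussian surface of radius r = 0.0735 m (within the shell material, 0.0522 m < r < 0.109 m).
Enclosed charge is the volume from a to r: Q_enc = (4π/3)ρ(r³ − a³) = -2.615e-7 C.
Gauss's law: E·4πr² = Q_enc/ε₀.
E = k|Q_enc|/r² = (8.99×10^9)(2.615×10^-7)/(0.0735)² = 4.35e5 N/C.

|E| ≈ 4.35×10^5 V/m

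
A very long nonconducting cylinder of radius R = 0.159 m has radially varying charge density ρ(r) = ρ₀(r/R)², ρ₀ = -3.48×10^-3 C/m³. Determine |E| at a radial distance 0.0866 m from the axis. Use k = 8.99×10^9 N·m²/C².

Take a coaxial cylindrical Gaussian surface of radius r = 0.0866 m and length L (r < R).
Integrating ρ over the cross-section to radius r: λ_enc = (2πρ₀/R²) ∫₀^r r'^3 dr' = 2πρ₀ r^4/(4·R²) = -1.216×10^-5 C/m.
Applying ∮E·dA = Q_enc/ε₀ with the end caps contributing no flux:
E = 2k|λ_enc|/r = 2(8.99×10^9)(1.216e-5)/(0.0866) = 2.52×10^6 N/C.

|E| = 2.52×10^6 N/C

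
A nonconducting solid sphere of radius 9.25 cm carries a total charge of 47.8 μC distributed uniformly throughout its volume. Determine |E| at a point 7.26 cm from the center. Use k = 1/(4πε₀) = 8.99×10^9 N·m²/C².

Use a concentric Gaussian sphere at r = 7.26 cm (r < R).
Only the charge within r is enclosed: Q_enc = Q·(r/R)³ = (47.8 μC)·(7.26 cm/9.25 cm)³ = 2.311e-5 C.
Since E is radial and uniform over the Gaussian sphere, Φ = E·4πr² = Q_enc/ε₀.
E = k|Q_enc|/r² = (8.99×10^9)(2.311e-5)/(0.0726)² = 3.94×10^7 N/C.

|E| ≈ 3.94×10^7 V/m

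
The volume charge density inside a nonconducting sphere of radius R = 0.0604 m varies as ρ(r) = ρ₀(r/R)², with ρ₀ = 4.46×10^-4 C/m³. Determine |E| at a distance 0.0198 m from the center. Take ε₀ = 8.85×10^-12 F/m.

Take a concentric spherical Gaussian surface of radius r = 0.0198 m (r < R).
Q_enc = ∫₀^r ρ(r')·4πr'² dr' = (4πρ₀/R²) ∫₀^r r'^4 dr' = 4πρ₀ r^5/(5·R²) = 9.35e-10 C.
Gauss's law: E·4πr² = Q_enc/ε₀.
E = |Q_enc|/(4πε₀r²) = (9.35e-10)/(4π·8.85×10^-12·(0.0198)²) = 2.14e4 N/C.

2.14×10^4 N/C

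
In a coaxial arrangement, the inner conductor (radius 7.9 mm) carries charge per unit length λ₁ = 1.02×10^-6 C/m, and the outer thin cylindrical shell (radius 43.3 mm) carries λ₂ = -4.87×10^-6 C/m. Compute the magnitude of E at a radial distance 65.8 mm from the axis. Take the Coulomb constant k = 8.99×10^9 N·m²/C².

Take a coaxial cylindrical Gaussian surface of radius r = 65.8 mm and length L (r > 43.3 mm, enclosing both).
λ_enc = λ₁ + λ₂ = (1.02e-6) + (-4.87e-6) = -3.85×10^-6 C/m.
Gauss's law: E·2πrL = λ_enc L/ε₀.
E = 2k|λ_enc|/r = 2(8.99×10^9)(3.85×10^-6)/(0.0658) = 1.05e6 N/C.

E ≈ 1.05×10^6 N/C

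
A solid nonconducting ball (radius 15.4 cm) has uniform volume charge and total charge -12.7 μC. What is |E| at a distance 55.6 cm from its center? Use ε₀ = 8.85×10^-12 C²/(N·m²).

By spherical symmetry E is radial; choose a Gaussian sphere of radius r = 55.6 cm (r > R, so the entire charge is enclosed).
Q_enc = -12.7 μC = -1.27e-5 C.
By Gauss's law, ∮E·dA = E·4πr² = Q_enc/ε₀.
E = |Q_enc|/(4πε₀r²) = (1.27e-5)/(4π·8.85×10^-12·(0.556)²) = 3.69×10^5 N/C.

E ≈ 3.69e5 N/C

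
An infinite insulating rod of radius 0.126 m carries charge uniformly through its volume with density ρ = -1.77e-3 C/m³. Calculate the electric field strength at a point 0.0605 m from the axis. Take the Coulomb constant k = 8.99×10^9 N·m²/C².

Choose a coaxial cylinder of radius r = 0.0605 m (arbitrary length L) as the Gaussian surface (r < R).
Enclosed charge per unit length: λ_enc = ρ·πr² = (-1.77e-3)π(0.0605)² = -2.035×10^-5 C/m.
Gauss's law: E·2πrL = λ_enc L/ε₀.
E = 2k|λ_enc|/r = 2(8.99×10^9)(2.035×10^-5)/(0.0605) = 6.05×10^6 N/C.

E = 6.05e6 N/C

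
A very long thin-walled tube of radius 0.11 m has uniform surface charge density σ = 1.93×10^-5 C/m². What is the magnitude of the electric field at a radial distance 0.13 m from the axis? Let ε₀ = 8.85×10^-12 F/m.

|E| ≈ 1.85e6 V/m

Take a coaxial cylindrical Gaussian surface of radius r = 0.13 m and length L (r > 0.11 m).
The whole shell is enclosed: λ_enc = σ·2πR = (1.93×10^-5)·2π·(0.11) = 1.334×10^-5 C/m.
Gauss's law: E·2πrL = λ_enc L/ε₀.
E = |λ_enc|/(2πε₀r) = (1.334×10^-5)/(2π·8.85×10^-12·0.13) = 1.85×10^6 N/C.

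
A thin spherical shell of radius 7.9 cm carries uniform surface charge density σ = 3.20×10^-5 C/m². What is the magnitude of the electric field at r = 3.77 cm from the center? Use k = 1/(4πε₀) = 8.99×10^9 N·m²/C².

Use a concentric Gaussian sphere at r = 3.77 cm (inside the shell, r < 7.9 cm).
No charge lies within this surface, so Q_enc = 0 and Gauss's law gives E·4πr² = 0 ⇒ E = 0.

E = 0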